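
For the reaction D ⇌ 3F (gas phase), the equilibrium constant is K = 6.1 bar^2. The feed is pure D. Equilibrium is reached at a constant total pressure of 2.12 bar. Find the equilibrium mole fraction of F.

y_F = 0.722

Let X = conversion of D (basis 1 mol D); extent of reaction ξ = X.
Species balance: n_D = 1 − X; n_F = 3X.
Total moles n_T = 1 + 2X.
Mole fractions y_i = n_i/n_T; K = p_F^3 / (p_D) with p_i = y_i·P.
This yields a degree-3 equation in X; solving on (0,1), X = 0.464.
Then n_F = 1.39, n_T = 1.93, so y_F = 0.722.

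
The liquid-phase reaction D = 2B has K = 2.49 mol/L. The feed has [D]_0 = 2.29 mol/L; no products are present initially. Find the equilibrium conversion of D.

Let X = conversion of D; extent ξ = 2.29·X mol/L.
Concentrations: [D] = 2.29 − 2.29X; [B] = 4.58X.
K = [B]^2 / ([D]).
Solving K = 2.49 for X ∈ (0,1): X = 0.403.

X = 0.403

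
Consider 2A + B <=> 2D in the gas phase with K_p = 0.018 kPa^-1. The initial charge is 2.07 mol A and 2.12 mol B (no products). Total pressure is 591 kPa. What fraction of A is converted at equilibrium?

Basis: 2.07 mol A initially; let X = conversion of A. Extent ξ = 1.03X.
At extent ξ: n_A = 2.07 − 2.07X; n_B = 2.12 − 1.03X; n_D = 2.07X.
Total moles n_T = 4.19 − 1.03X.
With p_i = (n_i/n_T)P, K_p = p_D^2 / (p_A^2 p_B).
Setting this equal to 0.018 kPa^-1 and taking the physical root (0 < X < 1) gives X = 0.675.

X = 0.675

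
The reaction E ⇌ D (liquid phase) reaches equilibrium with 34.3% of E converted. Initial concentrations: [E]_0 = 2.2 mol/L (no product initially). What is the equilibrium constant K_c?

K_c = 0.522

Let X = conversion of E.
Concentrations: [E] = 2.2 − 2.2X; [D] = 2.2X.
At X = 0.343: [E] = 1.45, [D] = 0.755.
K_c = [D] / ([E]) = 0.522.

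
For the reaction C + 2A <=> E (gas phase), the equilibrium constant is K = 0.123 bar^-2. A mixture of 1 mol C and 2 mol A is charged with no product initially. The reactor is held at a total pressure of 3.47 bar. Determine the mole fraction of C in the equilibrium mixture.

Basis: 1 mol C initially; let X = conversion of C. Extent ξ = X.
Moles: n_C = 1 − X; n_A = 2 − 2X; n_E = X.
n_T = Σnᵢ = 3 − 2X.
With p_i = (n_i/n_T)P, K = p_E / (p_C p_A^2).
This yields a degree-3 equation in X; solving on (0,1), X = 0.328.
Then n_C = 0.672, n_T = 2.34, so y_C = 0.287.

y_C = 0.287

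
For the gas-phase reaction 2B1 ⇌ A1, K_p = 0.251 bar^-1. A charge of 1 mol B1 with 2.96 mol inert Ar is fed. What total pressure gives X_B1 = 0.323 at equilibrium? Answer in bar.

P = 5.33 bar

Basis: 1 mol B1 initially; let X = conversion of B1. Extent ξ = 0.5X.
Mole table: n_B1 = 1 − X; n_A1 = 0.5X; n_I = 2.96 (inert).
Total moles n_T = 3.96 − 0.5X.
K_p = p_A1 / (p_B1^2) with p_i = (n_i/n_T)·P.
At X = 0.323: the mole-fraction product g(X) = Π y_i^ν_i = 1.338. Since K_p = g(X)·P^{-1}, P = (g/K_p)^(1/1) = (1.338/0.251)^(1/1) = 5.33 bar.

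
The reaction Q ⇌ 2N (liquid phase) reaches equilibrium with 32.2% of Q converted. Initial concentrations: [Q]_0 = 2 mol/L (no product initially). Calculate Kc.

Let X = conversion of Q.
Concentrations: [Q] = 2 − 2X; [N] = 4X.
At X = 0.322: [Q] = 1.36, [N] = 1.29.
Kc = [N]^2 / ([Q]) = 1.22 mol/L.

Kc = 1.22 mol/L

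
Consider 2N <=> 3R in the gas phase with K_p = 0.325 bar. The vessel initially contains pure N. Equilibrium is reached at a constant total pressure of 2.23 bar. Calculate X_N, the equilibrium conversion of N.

X = 0.292

Let X = conversion of N (basis 1 mol N); extent of reaction ξ = 0.5X.
Species balance: n_N = 1 − X; n_R = 1.5X.
Total moles n_T = 1 + 0.5X.
With p_i = (n_i/n_T)P, K_p = p_R^3 / (p_N^2).
This yields a degree-3 equation in X; solving on (0,1), X = 0.292.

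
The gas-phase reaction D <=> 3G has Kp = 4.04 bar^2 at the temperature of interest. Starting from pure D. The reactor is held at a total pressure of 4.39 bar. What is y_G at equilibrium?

Basis: 1 mol D initially; let X = conversion of D. Extent ξ = X.
At extent ξ: n_D = 1 − X; n_G = 3X.
n_T = Σnᵢ = 1 + 2X.
Mole fractions y_i = n_i/n_T; Kp = p_G^3 / (p_D) with p_i = y_i·P.
This yields a degree-3 equation in X; solving on (0,1), X = 0.234.
Then n_G = 0.702, n_T = 1.47, so y_G = 0.478.

y_G = 0.478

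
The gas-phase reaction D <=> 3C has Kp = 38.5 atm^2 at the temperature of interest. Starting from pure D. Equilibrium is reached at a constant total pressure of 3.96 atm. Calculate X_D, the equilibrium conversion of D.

Let X = conversion of D (basis 1 mol D); extent of reaction ξ = X.
At extent ξ: n_D = 1 − X; n_C = 3X.
n_T = Σnᵢ = 1 + 2X.
With p_i = (n_i/n_T)P, Kp = p_C^3 / (p_D).
Setting this equal to 38.5 atm^2 and taking the physical root (0 < X < 1) gives X = 0.564.

X = 0.564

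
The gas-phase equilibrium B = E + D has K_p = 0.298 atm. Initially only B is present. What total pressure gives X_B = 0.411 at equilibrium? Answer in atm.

P = 1.47 atm

Basis: 1 mol B initially; let X = conversion of B. Extent ξ = X.
Mole table: n_B = 1 − X; n_E = X; n_D = X.
Summing: n_T = 1 + X.
K_p = p_E p_D / (p_B) with p_i = (n_i/n_T)·P.
At X = 0.411: the mole-fraction product g(X) = Π y_i^ν_i = 0.2033. Since K_p = g(X)·P^{1}, P = (K_p/g)^(1/1) = (0.298/0.2033)^(1/1) = 1.47 atm.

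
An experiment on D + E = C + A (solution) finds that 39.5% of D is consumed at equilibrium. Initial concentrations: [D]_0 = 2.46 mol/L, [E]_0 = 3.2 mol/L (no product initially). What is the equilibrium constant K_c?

K_c = 0.285

Let X = conversion of D.
Concentrations: [D] = 2.46 − 2.46X; [E] = 3.2 − 2.46X; [C] = 2.46X; [A] = 2.46X.
At X = 0.395: [D] = 1.49, [E] = 2.23, [C] = 0.972, [A] = 0.972.
K_c = [C] [A] / ([D] [E]) = 0.285.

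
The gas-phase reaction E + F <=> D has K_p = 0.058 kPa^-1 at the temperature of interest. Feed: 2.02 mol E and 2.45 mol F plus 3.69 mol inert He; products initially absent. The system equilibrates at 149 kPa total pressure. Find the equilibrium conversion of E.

X = 0.605

Let X = conversion of E (basis 2.02 mol E); extent of reaction ξ = 2.02X.
At extent ξ: n_E = 2.02 − 2.02X; n_F = 2.45 − 2.02X; n_D = 2.02X; n_I = 3.69 (inert).
Total moles n_T = 8.16 − 2.02X.
With p_i = (n_i/n_T)P, K_p = p_D / (p_E p_F).
This yields a degree-2 equation in X; solving on (0,1), X = 0.605.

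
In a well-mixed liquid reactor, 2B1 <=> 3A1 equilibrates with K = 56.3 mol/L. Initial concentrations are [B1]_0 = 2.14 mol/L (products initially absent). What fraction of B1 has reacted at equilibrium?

Let X = conversion of B1; extent ξ = 2.14X/2 mol/L.
Concentrations: [B1] = 2.14 − 2.14X; [A1] = 3.21X.
K = [A1]^3 / ([B1]^2).
This equals 56.3 at X = 0.762 (the root in 0 < X < 1).

X = 0.762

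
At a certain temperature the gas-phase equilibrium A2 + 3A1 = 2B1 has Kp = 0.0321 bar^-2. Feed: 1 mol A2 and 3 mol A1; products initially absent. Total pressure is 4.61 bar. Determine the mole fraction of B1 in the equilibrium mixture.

y_B1 = 0.180

Take 1 mol A2 as basis and let X be its fractional conversion, so ξ = X.
Mole table: n_A2 = 1 − X; n_A1 = 3 − 3X; n_B1 = 2X.
Total moles n_T = 4 − 2X.
y_i = n_i/n_T, p_i = y_i·P. Kp = p_B1^2 / (p_A2 p_A1^3).
Equating to 0.0321 bar^-2 and solving on 0 < X < 1: X = 0.305.
Then n_B1 = 0.611, n_T = 3.39, so y_B1 = 0.180.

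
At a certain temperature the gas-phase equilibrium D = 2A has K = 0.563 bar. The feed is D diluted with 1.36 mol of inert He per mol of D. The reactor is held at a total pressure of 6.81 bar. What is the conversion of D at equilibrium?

Take 1 mol D as basis and let X be its fractional conversion, so ξ = X.
At extent ξ: n_D = 1 − X; n_A = 2X; n_I = 1.36 (inert).
Summing: n_T = 2.36 + X.
With p_i = (n_i/n_T)P, K = p_A^2 / (p_D).
Substituting and setting equal to 0.563 bar gives a polynomial in X; the root in (0,1) is X = 0.205.

X = 0.205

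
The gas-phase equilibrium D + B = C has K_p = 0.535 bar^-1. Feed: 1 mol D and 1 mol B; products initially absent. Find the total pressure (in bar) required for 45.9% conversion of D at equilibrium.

P = 4.52 bar

Let X = conversion of D (basis 1 mol D); extent of reaction ξ = X.
Mole table: n_D = 1 − X; n_B = 1 − X; n_C = X.
n_T = Σnᵢ = 2 − X.
K_p = p_C / (p_D p_B) with p_i = (n_i/n_T)·P.
At X = 0.459: the mole-fraction product g(X) = Π y_i^ν_i = 2.417. Since K_p = g(X)·P^{-1}, P = (g/K_p)^(1/1) = (2.417/0.535)^(1/1) = 4.52 bar.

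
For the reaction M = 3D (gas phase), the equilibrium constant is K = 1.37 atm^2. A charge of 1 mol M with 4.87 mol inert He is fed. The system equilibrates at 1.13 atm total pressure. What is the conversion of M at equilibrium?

Take 1 mol M as basis and let X be its fractional conversion, so ξ = X.
Moles: n_M = 1 − X; n_D = 3X; n_I = 4.87 (inert).
Total moles n_T = 5.87 + 2X.
Mole fractions y_i = n_i/n_T; K = p_D^3 / (p_M) with p_i = y_i·P.
Equating to 1.37 atm^2 and solving on 0 < X < 1: X = 0.782.

X = 0.782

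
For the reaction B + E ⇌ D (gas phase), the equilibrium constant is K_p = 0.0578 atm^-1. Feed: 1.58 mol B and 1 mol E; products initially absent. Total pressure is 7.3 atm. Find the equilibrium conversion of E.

X = 0.197

Let X = conversion of E (basis 1 mol E); extent of reaction ξ = X.
At extent ξ: n_B = 1.58 − X; n_E = 1 − X; n_D = X.
Summing: n_T = 2.58 − X.
With p_i = (n_i/n_T)P, K_p = p_D / (p_B p_E).
Equating to 0.0578 atm^-1 and solving on 0 < X < 1: X = 0.197.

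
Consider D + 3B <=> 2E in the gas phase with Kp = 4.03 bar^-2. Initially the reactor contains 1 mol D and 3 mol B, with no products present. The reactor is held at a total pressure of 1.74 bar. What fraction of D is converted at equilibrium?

X = 0.575

Basis: 1 mol D initially; let X = conversion of D. Extent ξ = X.
Species balance: n_D = 1 − X; n_B = 3 − 3X; n_E = 2X.
n_T = Σnᵢ = 4 − 2X.
With p_i = (n_i/n_T)P, Kp = p_E^2 / (p_D p_B^3).
Setting this equal to 4.03 bar^-2 and taking the physical root (0 < X < 1) gives X = 0.575.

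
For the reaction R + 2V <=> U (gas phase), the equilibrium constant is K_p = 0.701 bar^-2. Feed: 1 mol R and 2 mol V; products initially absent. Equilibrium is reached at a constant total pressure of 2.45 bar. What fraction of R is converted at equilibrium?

Basis: 1 mol R initially; let X = conversion of R. Extent ξ = X.
Moles: n_R = 1 − X; n_V = 2 − 2X; n_U = X.
Summing: n_T = 3 − 2X.
y_i = n_i/n_T, p_i = y_i·P. K_p = p_U / (p_R p_V^2).
This yields a degree-3 equation in X; solving on (0,1), X = 0.508.

X = 0.508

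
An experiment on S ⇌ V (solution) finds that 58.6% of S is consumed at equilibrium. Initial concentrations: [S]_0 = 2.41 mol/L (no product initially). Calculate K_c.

K_c = 1.42

Let X = conversion of S.
Concentrations: [S] = 2.41 − 2.41X; [V] = 2.41X.
At X = 0.586: [S] = 0.998, [V] = 1.41.
K_c = [V] / ([S]) = 1.42.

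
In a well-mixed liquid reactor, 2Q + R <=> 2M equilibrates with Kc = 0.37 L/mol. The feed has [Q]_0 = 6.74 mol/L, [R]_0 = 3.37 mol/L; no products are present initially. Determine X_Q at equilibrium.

X = 0.452

Let X = conversion of Q; extent ξ = 6.74X/2 mol/L.
Concentrations: [Q] = 6.74 − 6.74X; [R] = 3.37 − 3.37X; [M] = 6.74X.
Kc = [M]^2 / ([Q]^2 [R]).
Equating to 0.37 L/mol: the physical root is X = 0.452.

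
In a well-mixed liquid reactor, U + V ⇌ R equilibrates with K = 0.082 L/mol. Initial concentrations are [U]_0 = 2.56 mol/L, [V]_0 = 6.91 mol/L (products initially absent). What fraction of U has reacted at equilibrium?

X = 0.332

Let X = conversion of U; extent ξ = 2.56·X mol/L.
Concentrations: [U] = 2.56 − 2.56X; [V] = 6.91 − 2.56X; [R] = 2.56X.
K = [R] / ([U] [V]).
This equals 0.082 at X = 0.332 (the root in 0 < X < 1).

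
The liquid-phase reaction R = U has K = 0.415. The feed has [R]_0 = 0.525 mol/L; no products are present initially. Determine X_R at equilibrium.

X = 0.293

Let X = conversion of R; extent ξ = 0.525·X mol/L.
Concentrations: [R] = 0.525 − 0.525X; [U] = 0.525X.
K = [U] / ([R]).
Setting equal to 0.415 and solving for X on (0,1) gives X = 0.293.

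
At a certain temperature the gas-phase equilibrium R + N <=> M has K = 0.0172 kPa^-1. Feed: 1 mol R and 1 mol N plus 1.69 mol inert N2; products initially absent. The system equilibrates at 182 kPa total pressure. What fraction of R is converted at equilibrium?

X = 0.372

Basis: 1 mol R initially; let X = conversion of R. Extent ξ = X.
Mole table: n_R = 1 − X; n_N = 1 − X; n_M = X; n_I = 1.69 (inert).
Summing: n_T = 3.69 − X.
y_i = n_i/n_T, p_i = y_i·P. K = p_M / (p_R p_N).
This yields a degree-2 equation in X; solving on (0,1), X = 0.372.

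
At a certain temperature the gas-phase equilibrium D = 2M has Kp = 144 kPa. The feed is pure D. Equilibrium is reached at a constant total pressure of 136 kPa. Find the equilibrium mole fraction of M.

y_M = 0.628

Let X = conversion of D (basis 1 mol D); extent of reaction ξ = X.
Moles: n_D = 1 − X; n_M = 2X.
n_T = Σnᵢ = 1 + X.
Mole fractions y_i = n_i/n_T; Kp = p_M^2 / (p_D) with p_i = y_i·P.
This yields a degree-2 equation in X; solving on (0,1), X = 0.457.
Then n_M = 0.915, n_T = 1.46, so y_M = 0.628.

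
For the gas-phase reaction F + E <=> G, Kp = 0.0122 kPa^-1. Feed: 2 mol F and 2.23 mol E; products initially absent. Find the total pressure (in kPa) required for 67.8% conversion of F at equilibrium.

Take 2 mol F as basis and let X be its fractional conversion, so ξ = 2X.
At extent ξ: n_F = 2 − 2X; n_E = 2.23 − 2X; n_G = 2X.
n_T = Σnᵢ = 4.23 − 2X.
Kp = p_G / (p_F p_E) with p_i = (n_i/n_T)·P.
At X = 0.678: the mole-fraction product g(X) = Π y_i^ν_i = 6.924. Since Kp = g(X)·P^{-1}, P = (g/Kp)^(1/1) = (6.924/0.0122)^(1/1) = 568 kPa.

P = 568 kPa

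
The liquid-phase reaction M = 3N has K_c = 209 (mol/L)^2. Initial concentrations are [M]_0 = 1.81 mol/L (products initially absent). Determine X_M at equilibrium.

X = 0.791

Let X = conversion of M; extent ξ = 1.81·X mol/L.
Concentrations: [M] = 1.81 − 1.81X; [N] = 5.43X.
K_c = [N]^3 / ([M]).
Solving K_c = 209 for X ∈ (0,1): X = 0.791.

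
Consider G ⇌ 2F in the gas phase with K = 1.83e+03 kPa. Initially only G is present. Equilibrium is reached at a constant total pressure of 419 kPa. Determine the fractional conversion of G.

Let X = conversion of G (basis 1 mol G); extent of reaction ξ = X.
At extent ξ: n_G = 1 − X; n_F = 2X.
Total moles n_T = 1 + X.
Mole fractions y_i = n_i/n_T; K = p_F^2 / (p_G) with p_i = y_i·P.
This yields a degree-2 equation in X; solving on (0,1), X = 0.722.

X = 0.722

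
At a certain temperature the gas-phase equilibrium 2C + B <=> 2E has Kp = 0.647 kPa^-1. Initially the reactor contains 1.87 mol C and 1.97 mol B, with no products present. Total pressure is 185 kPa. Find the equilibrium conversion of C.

Basis: 1.87 mol C initially; let X = conversion of C. Extent ξ = 0.935X.
Mole table: n_C = 1.87 − 1.87X; n_B = 1.97 − 0.935X; n_E = 1.87X.
Summing: n_T = 3.84 − 0.935X.
With p_i = (n_i/n_T)P, Kp = p_E^2 / (p_C^2 p_B).
Equating to 0.647 kPa^-1 and solving on 0 < X < 1: X = 0.871.

X = 0.871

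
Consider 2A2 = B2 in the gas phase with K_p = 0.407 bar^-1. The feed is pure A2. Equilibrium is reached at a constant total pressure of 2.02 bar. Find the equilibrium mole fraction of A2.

Basis: 1 mol A2 initially; let X = conversion of A2. Extent ξ = 0.5X.
At extent ξ: n_A2 = 1 − X; n_B2 = 0.5X.
Summing: n_T = 1 − 0.5X.
Mole fractions y_i = n_i/n_T; K_p = p_B2 / (p_A2^2) with p_i = y_i·P.
Substituting and setting equal to 0.407 bar^-1 gives a polynomial in X; the root in (0,1) is X = 0.517.
Then n_A2 = 0.483, n_T = 0.741, so y_A2 = 0.651.

y_A2 = 0.651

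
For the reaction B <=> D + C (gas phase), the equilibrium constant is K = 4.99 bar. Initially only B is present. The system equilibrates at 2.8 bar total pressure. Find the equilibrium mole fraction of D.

y_D = 0.445

Take 1 mol B as basis and let X be its fractional conversion, so ξ = X.
Moles: n_B = 1 − X; n_D = X; n_C = X.
n_T = Σnᵢ = 1 + X.
With p_i = (n_i/n_T)P, K = p_D p_C / (p_B).
Equating to 4.99 bar and solving on 0 < X < 1: X = 0.800.
Then n_D = 0.8, n_T = 1.8, so y_D = 0.445.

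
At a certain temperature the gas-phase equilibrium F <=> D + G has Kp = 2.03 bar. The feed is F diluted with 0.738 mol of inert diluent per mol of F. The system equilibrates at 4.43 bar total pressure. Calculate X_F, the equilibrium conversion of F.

Take 1 mol F as basis and let X be its fractional conversion, so ξ = X.
At extent ξ: n_F = 1 − X; n_D = X; n_G = X; n_I = 0.738 (inert).
Summing: n_T = 1.74 + X.
y_i = n_i/n_T, p_i = y_i·P. Kp = p_D p_G / (p_F).
Substituting and setting equal to 2.03 bar gives a polynomial in X; the root in (0,1) is X = 0.632.

X = 0.632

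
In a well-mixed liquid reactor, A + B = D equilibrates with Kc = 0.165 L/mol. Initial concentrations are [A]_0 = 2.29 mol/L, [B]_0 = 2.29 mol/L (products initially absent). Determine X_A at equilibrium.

Let X = conversion of A; extent ξ = 2.29·X mol/L.
Concentrations: [A] = 2.29 − 2.29X; [B] = 2.29 − 2.29X; [D] = 2.29X.
Kc = [D] / ([A] [B]).
This equals 0.165 at X = 0.226 (the root in 0 < X < 1).

X = 0.226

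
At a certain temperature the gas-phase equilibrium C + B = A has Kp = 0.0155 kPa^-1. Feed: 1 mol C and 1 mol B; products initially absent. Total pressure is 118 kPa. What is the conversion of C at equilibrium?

Basis: 1 mol C initially; let X = conversion of C. Extent ξ = X.
Mole table: n_C = 1 − X; n_B = 1 − X; n_A = X.
Summing: n_T = 2 − X.
Mole fractions y_i = n_i/n_T; Kp = p_A / (p_C p_B) with p_i = y_i·P.
Substituting and setting equal to 0.0155 kPa^-1 gives a polynomial in X; the root in (0,1) is X = 0.405.

X = 0.405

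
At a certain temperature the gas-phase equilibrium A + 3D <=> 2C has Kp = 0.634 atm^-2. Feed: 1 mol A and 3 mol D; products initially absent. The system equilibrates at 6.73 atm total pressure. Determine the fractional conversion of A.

X = 0.646

Basis: 1 mol A initially; let X = conversion of A. Extent ξ = X.
At extent ξ: n_A = 1 − X; n_D = 3 − 3X; n_C = 2X.
n_T = Σnᵢ = 4 − 2X.
With p_i = (n_i/n_T)P, Kp = p_C^2 / (p_A p_D^3).
This yields a degree-4 equation in X; solving on (0,1), X = 0.646.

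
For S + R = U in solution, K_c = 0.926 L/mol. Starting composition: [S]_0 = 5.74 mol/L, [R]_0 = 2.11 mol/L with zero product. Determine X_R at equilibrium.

X = 0.790

Let X = conversion of R; extent ξ = 2.11·X mol/L.
Concentrations: [S] = 5.74 − 2.11X; [R] = 2.11 − 2.11X; [U] = 2.11X.
K_c = [U] / ([S] [R]).
This equals 0.926 at X = 0.790 (the root in 0 < X < 1).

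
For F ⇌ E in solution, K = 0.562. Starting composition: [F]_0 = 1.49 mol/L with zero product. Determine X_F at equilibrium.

Let X = conversion of F; extent ξ = 1.49·X mol/L.
Concentrations: [F] = 1.49 − 1.49X; [E] = 1.49X.
K = [E] / ([F]).
Solving K = 0.562 for X ∈ (0,1): X = 0.360.

X = 0.360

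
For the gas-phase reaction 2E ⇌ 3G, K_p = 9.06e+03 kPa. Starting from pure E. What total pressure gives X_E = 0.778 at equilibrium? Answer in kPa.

P = 390 kPa

Let X = conversion of E (basis 1 mol E); extent of reaction ξ = 0.5X.
Species balance: n_E = 1 − X; n_G = 1.5X.
Summing: n_T = 1 + 0.5X.
K_p = p_G^3 / (p_E^2) with p_i = (n_i/n_T)·P.
At X = 0.778: the mole-fraction product g(X) = Π y_i^ν_i = 23.22. Since K_p = g(X)·P^{1}, P = (K_p/g)^(1/1) = (9.06e+03/23.22)^(1/1) = 390 kPa.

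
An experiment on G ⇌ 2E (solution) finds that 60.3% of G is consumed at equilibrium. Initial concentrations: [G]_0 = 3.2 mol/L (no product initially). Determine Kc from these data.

Kc = 11.7 mol/L

Let X = conversion of G.
Concentrations: [G] = 3.2 − 3.2X; [E] = 6.4X.
At X = 0.603: [G] = 1.27, [E] = 3.86.
Kc = [E]^2 / ([G]) = 11.7 mol/L.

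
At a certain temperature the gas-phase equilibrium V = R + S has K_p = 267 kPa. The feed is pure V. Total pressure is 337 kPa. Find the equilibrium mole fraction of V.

y_V = 0.201

Basis: 1 mol V initially; let X = conversion of V. Extent ξ = X.
Species balance: n_V = 1 − X; n_R = X; n_S = X.
Total moles n_T = 1 + X.
With p_i = (n_i/n_T)P, K_p = p_R p_S / (p_V).
Substituting and setting equal to 267 kPa gives a polynomial in X; the root in (0,1) is X = 0.665.
Then n_V = 0.335, n_T = 1.66, so y_V = 0.201.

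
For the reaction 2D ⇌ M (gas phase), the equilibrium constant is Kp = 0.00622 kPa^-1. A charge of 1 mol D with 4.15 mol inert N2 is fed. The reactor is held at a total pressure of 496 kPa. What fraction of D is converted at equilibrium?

X = 0.420

Take 1 mol D as basis and let X be its fractional conversion, so ξ = 0.5X.
At extent ξ: n_D = 1 − X; n_M = 0.5X; n_I = 4.15 (inert).
n_T = Σnᵢ = 5.15 − 0.5X.
Mole fractions y_i = n_i/n_T; Kp = p_M / (p_D^2) with p_i = y_i·P.
This yields a degree-2 equation in X; solving on (0,1), X = 0.420.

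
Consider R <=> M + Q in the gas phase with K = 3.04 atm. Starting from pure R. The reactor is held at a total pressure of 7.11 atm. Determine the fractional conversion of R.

Basis: 1 mol R initially; let X = conversion of R. Extent ξ = X.
Species balance: n_R = 1 − X; n_M = X; n_Q = X.
Total moles n_T = 1 + X.
y_i = n_i/n_T, p_i = y_i·P. K = p_M p_Q / (p_R).
Substituting and setting equal to 3.04 atm gives a polynomial in X; the root in (0,1) is X = 0.547.

X = 0.547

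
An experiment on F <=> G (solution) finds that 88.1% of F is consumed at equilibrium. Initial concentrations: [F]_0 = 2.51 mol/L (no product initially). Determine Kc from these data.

Let X = conversion of F.
Concentrations: [F] = 2.51 − 2.51X; [G] = 2.51X.
At X = 0.881: [F] = 0.299, [G] = 2.21.
Kc = [G] / ([F]) = 7.4.

Kc = 7.4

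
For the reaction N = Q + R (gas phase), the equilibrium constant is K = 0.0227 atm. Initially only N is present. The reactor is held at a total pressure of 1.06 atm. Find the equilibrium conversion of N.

Take 1 mol N as basis and let X be its fractional conversion, so ξ = X.
Mole table: n_N = 1 − X; n_Q = X; n_R = X.
Summing: n_T = 1 + X.
Mole fractions y_i = n_i/n_T; K = p_Q p_R / (p_N) with p_i = y_i·P.
Setting this equal to 0.0227 atm and taking the physical root (0 < X < 1) gives X = 0.145.

X = 0.145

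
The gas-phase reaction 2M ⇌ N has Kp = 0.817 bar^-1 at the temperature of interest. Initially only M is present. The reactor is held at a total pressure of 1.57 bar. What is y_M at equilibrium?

y_M = 0.575

Let X = conversion of M (basis 1 mol M); extent of reaction ξ = 0.5X.
Mole table: n_M = 1 − X; n_N = 0.5X.
n_T = Σnᵢ = 1 − 0.5X.
With p_i = (n_i/n_T)P, Kp = p_N / (p_M^2).
Substituting and setting equal to 0.817 bar^-1 gives a polynomial in X; the root in (0,1) is X = 0.596.
Then n_M = 0.404, n_T = 0.702, so y_M = 0.575.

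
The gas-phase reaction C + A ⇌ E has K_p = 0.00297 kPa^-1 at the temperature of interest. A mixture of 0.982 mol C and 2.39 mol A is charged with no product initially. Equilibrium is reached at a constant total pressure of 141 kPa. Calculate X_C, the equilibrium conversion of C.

X = 0.224

Take 0.982 mol C as basis and let X be its fractional conversion, so ξ = 0.982X.
Moles: n_C = 0.982 − 0.982X; n_A = 2.39 − 0.982X; n_E = 0.982X.
Total moles n_T = 3.37 − 0.982X.
y_i = n_i/n_T, p_i = y_i·P. K_p = p_E / (p_C p_A).
Equating to 0.00297 kPa^-1 and solving on 0 < X < 1: X = 0.224.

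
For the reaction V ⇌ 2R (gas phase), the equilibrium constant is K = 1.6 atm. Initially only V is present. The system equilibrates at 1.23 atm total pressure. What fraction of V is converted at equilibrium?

Take 1 mol V as basis and let X be its fractional conversion, so ξ = X.
Species balance: n_V = 1 − X; n_R = 2X.
Total moles n_T = 1 + X.
Mole fractions y_i = n_i/n_T; K = p_R^2 / (p_V) with p_i = y_i·P.
Setting this equal to 1.6 atm and taking the physical root (0 < X < 1) gives X = 0.495.

X = 0.495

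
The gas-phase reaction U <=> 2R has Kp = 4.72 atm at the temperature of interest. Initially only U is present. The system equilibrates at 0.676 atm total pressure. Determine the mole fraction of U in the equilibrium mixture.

Take 1 mol U as basis and let X be its fractional conversion, so ξ = X.
At extent ξ: n_U = 1 − X; n_R = 2X.
n_T = Σnᵢ = 1 + X.
y_i = n_i/n_T, p_i = y_i·P. Kp = p_R^2 / (p_U).
Equating to 4.72 atm and solving on 0 < X < 1: X = 0.797.
Then n_U = 0.203, n_T = 1.8, so y_U = 0.113.

y_U = 0.113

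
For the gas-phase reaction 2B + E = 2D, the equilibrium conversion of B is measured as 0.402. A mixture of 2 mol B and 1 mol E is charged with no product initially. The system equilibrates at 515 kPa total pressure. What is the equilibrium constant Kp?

Let X = conversion of B (basis 2 mol B); extent of reaction ξ = X.
Moles: n_B = 2 − 2X; n_E = 1 − X; n_D = 2X.
Summing: n_T = 3 − X.
At X = 0.402: n_B = 1.2, n_E = 0.598, n_D = 0.804, n_T = 2.6.
p_i = (n_i/n_T)·P. Kp = p_D^2 / (p_B^2 p_E) = 0.00381 kPa^-1.

Kp = 0.00381 kPa^-1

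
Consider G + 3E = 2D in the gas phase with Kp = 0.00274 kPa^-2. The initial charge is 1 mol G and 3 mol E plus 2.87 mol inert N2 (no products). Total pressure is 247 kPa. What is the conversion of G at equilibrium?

X = 0.668

Take 1 mol G as basis and let X be its fractional conversion, so ξ = X.
Species balance: n_G = 1 − X; n_E = 3 − 3X; n_D = 2X; n_I = 2.87 (inert).
n_T = Σnᵢ = 6.87 − 2X.
Mole fractions y_i = n_i/n_T; Kp = p_D^2 / (p_G p_E^3) with p_i = y_i·P.
Equating to 0.00274 kPa^-2 and solving on 0 < X < 1: X = 0.668.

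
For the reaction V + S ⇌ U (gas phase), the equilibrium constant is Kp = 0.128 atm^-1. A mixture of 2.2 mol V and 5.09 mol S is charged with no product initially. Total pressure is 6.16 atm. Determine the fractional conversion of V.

Take 2.2 mol V as basis and let X be its fractional conversion, so ξ = 2.2X.
At extent ξ: n_V = 2.2 − 2.2X; n_S = 5.09 − 2.2X; n_U = 2.2X.
Total moles n_T = 7.29 − 2.2X.
Mole fractions y_i = n_i/n_T; Kp = p_U / (p_V p_S) with p_i = y_i·P.
Substituting and setting equal to 0.128 atm^-1 gives a polynomial in X; the root in (0,1) is X = 0.343.

X = 0.343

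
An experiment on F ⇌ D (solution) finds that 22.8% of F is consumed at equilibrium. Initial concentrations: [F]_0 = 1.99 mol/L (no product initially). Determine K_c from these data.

Let X = conversion of F.
Concentrations: [F] = 1.99 − 1.99X; [D] = 1.99X.
At X = 0.228: [F] = 1.54, [D] = 0.454.
K_c = [D] / ([F]) = 0.295.

K_c = 0.295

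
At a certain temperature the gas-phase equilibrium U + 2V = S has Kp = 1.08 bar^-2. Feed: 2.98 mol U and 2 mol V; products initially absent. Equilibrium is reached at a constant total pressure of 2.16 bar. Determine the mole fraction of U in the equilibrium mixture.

y_U = 0.628

Take 2 mol V as basis and let X be its fractional conversion, so ξ = X.
Mole table: n_U = 2.98 − X; n_V = 2 − 2X; n_S = X.
Summing: n_T = 4.98 − 2X.
Mole fractions y_i = n_i/n_T; Kp = p_S / (p_U p_V^2) with p_i = y_i·P.
Equating to 1.08 bar^-2 and solving on 0 < X < 1: X = 0.581.
Then n_U = 2.4, n_T = 3.82, so y_U = 0.628.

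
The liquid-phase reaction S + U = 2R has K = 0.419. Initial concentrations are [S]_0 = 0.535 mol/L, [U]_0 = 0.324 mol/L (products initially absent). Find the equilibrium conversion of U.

Let X = conversion of U; extent ξ = 0.324·X mol/L.
Concentrations: [S] = 0.535 − 0.324X; [U] = 0.324 − 0.324X; [R] = 0.648X.
K = [R]^2 / ([S] [U]).
This equals 0.419 at X = 0.311 (the root in 0 < X < 1).

X = 0.311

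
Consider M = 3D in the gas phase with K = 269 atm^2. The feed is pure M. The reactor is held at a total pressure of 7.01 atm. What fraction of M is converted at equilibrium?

Basis: 1 mol M initially; let X = conversion of M. Extent ξ = X.
Species balance: n_M = 1 − X; n_D = 3X.
Total moles n_T = 1 + 2X.
With p_i = (n_i/n_T)P, K = p_D^3 / (p_M).
Setting this equal to 269 atm^2 and taking the physical root (0 < X < 1) gives X = 0.704.

X = 0.704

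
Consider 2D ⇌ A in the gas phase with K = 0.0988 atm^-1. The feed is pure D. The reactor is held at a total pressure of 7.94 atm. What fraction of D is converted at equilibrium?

Basis: 1 mol D initially; let X = conversion of D. Extent ξ = 0.5X.
Mole table: n_D = 1 − X; n_A = 0.5X.
Summing: n_T = 1 − 0.5X.
y_i = n_i/n_T, p_i = y_i·P. K = p_A / (p_D^2).
Substituting and setting equal to 0.0988 atm^-1 gives a polynomial in X; the root in (0,1) is X = 0.508.

X = 0.508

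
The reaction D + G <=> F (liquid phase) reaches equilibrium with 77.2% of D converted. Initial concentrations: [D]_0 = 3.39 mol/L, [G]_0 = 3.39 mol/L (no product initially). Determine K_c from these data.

Let X = conversion of D.
Concentrations: [D] = 3.39 − 3.39X; [G] = 3.39 − 3.39X; [F] = 3.39X.
At X = 0.772: [D] = 0.773, [G] = 0.773, [F] = 2.62.
K_c = [F] / ([D] [G]) = 4.38 L/mol.

K_c = 4.38 L/mol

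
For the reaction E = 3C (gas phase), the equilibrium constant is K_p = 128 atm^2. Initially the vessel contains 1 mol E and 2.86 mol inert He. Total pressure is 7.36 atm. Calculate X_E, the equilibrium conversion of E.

Take 1 mol E as basis and let X be its fractional conversion, so ξ = X.
Mole table: n_E = 1 − X; n_C = 3X; n_I = 2.86 (inert).
Summing: n_T = 3.86 + 2X.
With p_i = (n_i/n_T)P, K_p = p_C^3 / (p_E).
Setting this equal to 128 atm^2 and taking the physical root (0 < X < 1) gives X = 0.802.

X = 0.802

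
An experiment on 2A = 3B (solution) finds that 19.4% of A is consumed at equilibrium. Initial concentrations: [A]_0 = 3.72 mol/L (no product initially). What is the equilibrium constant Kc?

Let X = conversion of A.
Concentrations: [A] = 3.72 − 3.72X; [B] = 5.58X.
At X = 0.194: [A] = 3, [B] = 1.08.
Kc = [B]^3 / ([A]^2) = 0.141 mol/L.

Kc = 0.141 mol/L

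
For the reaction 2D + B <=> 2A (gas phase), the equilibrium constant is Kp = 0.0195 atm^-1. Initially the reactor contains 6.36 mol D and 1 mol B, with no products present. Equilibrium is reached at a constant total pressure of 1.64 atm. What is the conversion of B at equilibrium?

Let X = conversion of B (basis 1 mol B); extent of reaction ξ = X.
Moles: n_D = 6.36 − 2X; n_B = 1 − X; n_A = 2X.
Total moles n_T = 7.36 − X.
Mole fractions y_i = n_i/n_T; Kp = p_A^2 / (p_D^2 p_B) with p_i = y_i·P.
Setting this equal to 0.0195 atm^-1 and taking the physical root (0 < X < 1) gives X = 0.181.

X = 0.181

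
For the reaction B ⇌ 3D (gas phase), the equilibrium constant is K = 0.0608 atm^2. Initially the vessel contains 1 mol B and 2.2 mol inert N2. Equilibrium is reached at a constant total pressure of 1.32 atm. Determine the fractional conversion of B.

Take 1 mol B as basis and let X be its fractional conversion, so ξ = X.
Species balance: n_B = 1 − X; n_D = 3X; n_I = 2.2 (inert).
Total moles n_T = 3.2 + 2X.
y_i = n_i/n_T, p_i = y_i·P. K = p_D^3 / (p_B).
Equating to 0.0608 atm^2 and solving on 0 < X < 1: X = 0.237.

X = 0.237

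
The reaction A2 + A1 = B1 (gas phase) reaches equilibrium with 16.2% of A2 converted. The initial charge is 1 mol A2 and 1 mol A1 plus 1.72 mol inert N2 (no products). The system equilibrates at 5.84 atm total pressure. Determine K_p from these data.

K_p = 0.141 atm^-1

Basis: 1 mol A2 initially; let X = conversion of A2. Extent ξ = X.
Species balance: n_A2 = 1 − X; n_A1 = 1 − X; n_B1 = X; n_I = 1.72 (inert).
Total moles n_T = 3.72 − X.
At X = 0.162: n_A2 = 0.838, n_A1 = 0.838, n_B1 = 0.162, n_T = 3.56.
p_i = (n_i/n_T)·P. K_p = p_B1 / (p_A2 p_A1) = 0.141 atm^-1.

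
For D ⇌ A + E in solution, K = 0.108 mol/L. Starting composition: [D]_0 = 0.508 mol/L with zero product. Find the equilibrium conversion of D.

X = 0.367

Let X = conversion of D; extent ξ = 0.508·X mol/L.
Concentrations: [D] = 0.508 − 0.508X; [A] = 0.508X; [E] = 0.508X.
K = [A] [E] / ([D]).
This equals 0.108 at X = 0.367 (the root in 0 < X < 1).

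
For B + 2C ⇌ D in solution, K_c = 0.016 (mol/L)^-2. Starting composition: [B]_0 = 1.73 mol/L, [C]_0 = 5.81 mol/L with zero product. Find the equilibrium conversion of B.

Let X = conversion of B; extent ξ = 1.73·X mol/L.
Concentrations: [B] = 1.73 − 1.73X; [C] = 5.81 − 3.46X; [D] = 1.73X.
K_c = [D] / ([B] [C]^2).
Solving K_c = 0.016 for X ∈ (0,1): X = 0.274.

X = 0.274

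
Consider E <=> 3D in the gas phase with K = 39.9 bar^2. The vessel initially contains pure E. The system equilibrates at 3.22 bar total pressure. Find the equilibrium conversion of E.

Basis: 1 mol E initially; let X = conversion of E. Extent ξ = X.
Species balance: n_E = 1 − X; n_D = 3X.
Total moles n_T = 1 + 2X.
With p_i = (n_i/n_T)P, K = p_D^3 / (p_E).
Setting this equal to 39.9 bar^2 and taking the physical root (0 < X < 1) gives X = 0.643.

X = 0.643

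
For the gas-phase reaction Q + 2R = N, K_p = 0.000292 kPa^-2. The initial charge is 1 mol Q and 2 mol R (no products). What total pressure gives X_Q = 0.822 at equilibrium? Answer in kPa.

P = 479 kPa

Basis: 1 mol Q initially; let X = conversion of Q. Extent ξ = X.
Species balance: n_Q = 1 − X; n_R = 2 − 2X; n_N = X.
Summing: n_T = 3 − 2X.
K_p = p_N / (p_Q p_R^2) with p_i = (n_i/n_T)·P.
At X = 0.822: the mole-fraction product g(X) = Π y_i^ν_i = 67. Since K_p = g(X)·P^{-2}, P = (g/K_p)^(1/2) = (67/0.000292)^(1/2) = 479 kPa.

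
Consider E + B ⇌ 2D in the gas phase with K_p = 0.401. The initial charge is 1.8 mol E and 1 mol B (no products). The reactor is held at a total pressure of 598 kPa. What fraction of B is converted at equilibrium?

Take 1 mol B as basis and let X be its fractional conversion, so ξ = X.
At extent ξ: n_E = 1.8 − X; n_B = 1 − X; n_D = 2X.
n_T stays at 2.8 (no change in mole number).
Mole fractions y_i = n_i/n_T; K_p = p_D^2 / (p_E p_B) with p_i = y_i·P.
Setting this equal to 0.401 and taking the physical root (0 < X < 1) gives X = 0.318.

X = 0.318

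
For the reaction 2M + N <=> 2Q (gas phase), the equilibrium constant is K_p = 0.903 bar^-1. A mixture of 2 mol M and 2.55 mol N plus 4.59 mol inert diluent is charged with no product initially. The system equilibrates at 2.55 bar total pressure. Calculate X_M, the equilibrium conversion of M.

Take 2 mol M as basis and let X be its fractional conversion, so ξ = X.
Species balance: n_M = 2 − 2X; n_N = 2.55 − X; n_Q = 2X; n_I = 4.59 (inert).
Total moles n_T = 9.14 − X.
With p_i = (n_i/n_T)P, K_p = p_Q^2 / (p_M^2 p_N).
Substituting and setting equal to 0.903 bar^-1 gives a polynomial in X; the root in (0,1) is X = 0.428.

X = 0.428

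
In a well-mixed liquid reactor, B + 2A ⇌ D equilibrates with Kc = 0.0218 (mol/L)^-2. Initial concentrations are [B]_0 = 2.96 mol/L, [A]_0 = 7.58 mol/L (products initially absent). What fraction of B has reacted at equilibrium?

Let X = conversion of B; extent ξ = 2.96·X mol/L.
Concentrations: [B] = 2.96 − 2.96X; [A] = 7.58 − 5.92X; [D] = 2.96X.
Kc = [D] / ([B] [A]^2).
Equating to 0.0218 (mol/L)^-2: the physical root is X = 0.382.

X = 0.382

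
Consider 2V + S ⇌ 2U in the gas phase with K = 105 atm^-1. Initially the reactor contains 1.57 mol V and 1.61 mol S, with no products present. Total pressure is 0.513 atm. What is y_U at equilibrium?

Let X = conversion of V (basis 1.57 mol V); extent of reaction ξ = 0.785X.
Moles: n_V = 1.57 − 1.57X; n_S = 1.61 − 0.785X; n_U = 1.57X.
Summing: n_T = 3.18 − 0.785X.
Mole fractions y_i = n_i/n_T; K = p_U^2 / (p_V^2 p_S) with p_i = y_i·P.
Equating to 105 atm^-1 and solving on 0 < X < 1: X = 0.819.
Then n_U = 1.29, n_T = 2.54, so y_U = 0.507.

y_U = 0.507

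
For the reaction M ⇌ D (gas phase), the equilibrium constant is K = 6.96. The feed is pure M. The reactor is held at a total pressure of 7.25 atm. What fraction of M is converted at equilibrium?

X = 0.874

Take 1 mol M as basis and let X be its fractional conversion, so ξ = X.
Moles: n_M = 1 − X; n_D = X.
Total moles n_T = 1 (Δν = 0, constant).
y_i = n_i/n_T, p_i = y_i·P. K = p_D / (p_M).
Substituting and setting equal to 6.96 gives a polynomial in X; the root in (0,1) is X = 0.874.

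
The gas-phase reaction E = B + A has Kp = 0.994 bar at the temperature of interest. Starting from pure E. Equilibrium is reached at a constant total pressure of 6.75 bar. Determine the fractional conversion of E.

X = 0.358

Take 1 mol E as basis and let X be its fractional conversion, so ξ = X.
Moles: n_E = 1 − X; n_B = X; n_A = X.
Summing: n_T = 1 + X.
y_i = n_i/n_T, p_i = y_i·P. Kp = p_B p_A / (p_E).
Equating to 0.994 bar and solving on 0 < X < 1: X = 0.358.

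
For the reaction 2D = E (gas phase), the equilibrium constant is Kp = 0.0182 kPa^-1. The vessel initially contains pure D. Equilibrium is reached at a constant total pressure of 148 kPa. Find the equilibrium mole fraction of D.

Let X = conversion of D (basis 1 mol D); extent of reaction ξ = 0.5X.
At extent ξ: n_D = 1 − X; n_E = 0.5X.
n_T = Σnᵢ = 1 − 0.5X.
Mole fractions y_i = n_i/n_T; Kp = p_E / (p_D^2) with p_i = y_i·P.
Equating to 0.0182 kPa^-1 and solving on 0 < X < 1: X = 0.709.
Then n_D = 0.291, n_T = 0.646, so y_D = 0.451.

y_D = 0.451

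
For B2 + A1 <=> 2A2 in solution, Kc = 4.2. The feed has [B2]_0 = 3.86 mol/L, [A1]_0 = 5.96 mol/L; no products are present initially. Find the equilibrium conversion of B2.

Let X = conversion of B2; extent ξ = 3.86·X mol/L.
Concentrations: [B2] = 3.86 − 3.86X; [A1] = 5.96 − 3.86X; [A2] = 7.72X.
Kc = [A2]^2 / ([B2] [A1]).
This equals 4.2 at X = 0.614 (the root in 0 < X < 1).

X = 0.614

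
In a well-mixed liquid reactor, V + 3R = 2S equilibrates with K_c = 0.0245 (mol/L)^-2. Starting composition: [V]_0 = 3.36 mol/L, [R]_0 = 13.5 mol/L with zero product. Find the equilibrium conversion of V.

X = 0.582

Let X = conversion of V; extent ξ = 3.36·X mol/L.
Concentrations: [V] = 3.36 − 3.36X; [R] = 13.5 − 10.1X; [S] = 6.72X.
K_c = [S]^2 / ([V] [R]^3).
This equals 0.0245 at X = 0.582 (the root in 0 < X < 1).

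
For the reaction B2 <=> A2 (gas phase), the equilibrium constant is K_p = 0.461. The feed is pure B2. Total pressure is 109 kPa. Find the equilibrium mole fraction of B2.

Let X = conversion of B2 (basis 1 mol B2); extent of reaction ξ = X.
Species balance: n_B2 = 1 − X; n_A2 = X.
Since Δν = 0, n_T = 1 throughout.
Mole fractions y_i = n_i/n_T; K_p = p_A2 / (p_B2) with p_i = y_i·P.
Substituting and setting equal to 0.461 gives a polynomial in X; the root in (0,1) is X = 0.316.
Then n_B2 = 0.684, n_T = 1, so y_B2 = 0.684.

y_B2 = 0.684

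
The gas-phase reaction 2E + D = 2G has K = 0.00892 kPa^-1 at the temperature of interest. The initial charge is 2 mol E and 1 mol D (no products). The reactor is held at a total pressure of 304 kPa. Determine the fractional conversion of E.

Basis: 2 mol E initially; let X = conversion of E. Extent ξ = X.
At extent ξ: n_E = 2 − 2X; n_D = 1 − X; n_G = 2X.
Summing: n_T = 3 − X.
With p_i = (n_i/n_T)P, K = p_G^2 / (p_E^2 p_D).
Equating to 0.00892 kPa^-1 and solving on 0 < X < 1: X = 0.436.

X = 0.436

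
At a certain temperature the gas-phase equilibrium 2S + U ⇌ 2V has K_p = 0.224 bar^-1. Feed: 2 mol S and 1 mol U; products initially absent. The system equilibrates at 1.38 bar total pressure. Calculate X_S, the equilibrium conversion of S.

X = 0.227

Basis: 2 mol S initially; let X = conversion of S. Extent ξ = X.
At extent ξ: n_S = 2 − 2X; n_U = 1 − X; n_V = 2X.
Summing: n_T = 3 − X.
Mole fractions y_i = n_i/n_T; K_p = p_V^2 / (p_S^2 p_U) with p_i = y_i·P.
Substituting and setting equal to 0.224 bar^-1 gives a polynomial in X; the root in (0,1) is X = 0.227.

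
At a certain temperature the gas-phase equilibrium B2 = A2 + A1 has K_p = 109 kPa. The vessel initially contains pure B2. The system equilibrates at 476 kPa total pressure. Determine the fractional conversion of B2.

Take 1 mol B2 as basis and let X be its fractional conversion, so ξ = X.
Mole table: n_B2 = 1 − X; n_A2 = X; n_A1 = X.
Summing: n_T = 1 + X.
Mole fractions y_i = n_i/n_T; K_p = p_A2 p_A1 / (p_B2) with p_i = y_i·P.
Substituting and setting equal to 109 kPa gives a polynomial in X; the root in (0,1) is X = 0.432.

X = 0.432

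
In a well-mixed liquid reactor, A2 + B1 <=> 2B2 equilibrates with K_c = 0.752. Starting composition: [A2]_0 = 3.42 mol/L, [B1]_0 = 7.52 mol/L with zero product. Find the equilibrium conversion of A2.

X = 0.434

Let X = conversion of A2; extent ξ = 3.42·X mol/L.
Concentrations: [A2] = 3.42 − 3.42X; [B1] = 7.52 − 3.42X; [B2] = 6.84X.
K_c = [B2]^2 / ([A2] [B1]).
Solving K_c = 0.752 for X ∈ (0,1): X = 0.434.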